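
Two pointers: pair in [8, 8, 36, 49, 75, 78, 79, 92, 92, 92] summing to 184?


lo=0(8)+hi=9(92)=100
lo=1(8)+hi=9(92)=100
lo=2(36)+hi=9(92)=128
lo=3(49)+hi=9(92)=141
lo=4(75)+hi=9(92)=167
lo=5(78)+hi=9(92)=170
lo=6(79)+hi=9(92)=171
lo=7(92)+hi=9(92)=184

Yes: 92+92=184


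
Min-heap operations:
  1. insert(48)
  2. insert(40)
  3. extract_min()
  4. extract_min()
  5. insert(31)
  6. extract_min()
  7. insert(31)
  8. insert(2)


insert(48) -> [48]
insert(40) -> [40, 48]
extract_min()->40, [48]
extract_min()->48, []
insert(31) -> [31]
extract_min()->31, []
insert(31) -> [31]
insert(2) -> [2, 31]

Final heap: [2, 31]


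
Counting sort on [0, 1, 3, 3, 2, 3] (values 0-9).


Input: [0, 1, 3, 3, 2, 3]
Counts: [1, 1, 1, 3, 0, 0, 0, 0, 0, 0]

Sorted: [0, 1, 2, 3, 3, 3]


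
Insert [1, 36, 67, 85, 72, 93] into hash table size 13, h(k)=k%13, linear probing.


Insert 1: h=1 -> slot 1
Insert 36: h=10 -> slot 10
Insert 67: h=2 -> slot 2
Insert 85: h=7 -> slot 7
Insert 72: h=7, 1 probes -> slot 8
Insert 93: h=2, 1 probes -> slot 3

Table: [None, 1, 67, 93, None, None, None, 85, 72, None, 36, None, None]


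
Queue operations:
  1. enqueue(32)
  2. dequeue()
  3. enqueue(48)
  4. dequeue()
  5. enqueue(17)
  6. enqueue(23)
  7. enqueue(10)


enqueue(32) -> [32]
dequeue()->32, []
enqueue(48) -> [48]
dequeue()->48, []
enqueue(17) -> [17]
enqueue(23) -> [17, 23]
enqueue(10) -> [17, 23, 10]

Final queue: [17, 23, 10]


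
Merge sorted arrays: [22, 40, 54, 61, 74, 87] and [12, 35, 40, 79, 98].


Take 12 from B
Take 22 from A
Take 35 from B
Take 40 from A
Take 40 from B
Take 54 from A
Take 61 from A
Take 74 from A
Take 79 from B
Take 87 from A

Merged: [12, 22, 35, 40, 40, 54, 61, 74, 79, 87, 98]


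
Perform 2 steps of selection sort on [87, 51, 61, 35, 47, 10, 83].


Initial: [87, 51, 61, 35, 47, 10, 83]
Step 1: min=10 at 5
  Swap: [10, 51, 61, 35, 47, 87, 83]
Step 2: min=35 at 3
  Swap: [10, 35, 61, 51, 47, 87, 83]

After 2 steps: [10, 35, 61, 51, 47, 87, 83]


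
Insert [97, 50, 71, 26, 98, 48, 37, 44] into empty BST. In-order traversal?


Insert 97: root
Insert 50: L from 97
Insert 71: L from 97 -> R from 50
Insert 26: L from 97 -> L from 50
Insert 98: R from 97
Insert 48: L from 97 -> L from 50 -> R from 26
Insert 37: L from 97 -> L from 50 -> R from 26 -> L from 48
Insert 44: L from 97 -> L from 50 -> R from 26 -> L from 48 -> R from 37

In-order: [26, 37, 44, 48, 50, 71, 97, 98]


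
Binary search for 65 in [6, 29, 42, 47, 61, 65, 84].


Step 1: lo=0, hi=6, mid=3, val=47
Step 2: lo=4, hi=6, mid=5, val=65

Found at index 5


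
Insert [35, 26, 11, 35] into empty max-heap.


Insert 35: [35]
Insert 26: [35, 26]
Insert 11: [35, 26, 11]
Insert 35: [35, 35, 11, 26]

Final heap: [35, 35, 11, 26]


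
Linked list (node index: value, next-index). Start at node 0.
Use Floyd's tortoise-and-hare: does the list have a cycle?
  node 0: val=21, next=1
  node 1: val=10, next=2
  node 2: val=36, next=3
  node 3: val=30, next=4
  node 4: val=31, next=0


Floyd's tortoise (slow, +1) and hare (fast, +2):
  init: slow=0, fast=0
  step 1: slow=1, fast=2
  step 2: slow=2, fast=4
  step 3: slow=3, fast=1
  step 4: slow=4, fast=3
  step 5: slow=0, fast=0
  slow == fast at node 0: cycle detected

Cycle: yes


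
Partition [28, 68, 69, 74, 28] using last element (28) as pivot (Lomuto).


Pivot: 28
  28 <= 28: advance i (no swap)
Place pivot at 1: [28, 28, 69, 74, 68]

Partitioned: [28, 28, 69, 74, 68]


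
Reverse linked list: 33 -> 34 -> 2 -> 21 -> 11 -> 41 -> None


Step 1: curr=33, set curr.next=prev(None) | reversed so far: 33
Step 2: curr=34, set curr.next=prev(33) | reversed so far: 34 -> 33
Step 3: curr=2, set curr.next=prev(34) | reversed so far: 2 -> 34 -> 33
Step 4: curr=21, set curr.next=prev(2) | reversed so far: 21 -> 2 -> 34 -> 33
Step 5: curr=11, set curr.next=prev(21) | reversed so far: 11 -> 21 -> 2 -> 34 -> 33
Step 6: curr=41, set curr.next=prev(11) | reversed so far: 41 -> 11 -> 21 -> 2 -> 34 -> 33

41 -> 11 -> 21 -> 2 -> 34 -> 33 -> None


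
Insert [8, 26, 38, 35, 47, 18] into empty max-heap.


Insert 8: [8]
Insert 26: [26, 8]
Insert 38: [38, 8, 26]
Insert 35: [38, 35, 26, 8]
Insert 47: [47, 38, 26, 8, 35]
Insert 18: [47, 38, 26, 8, 35, 18]

Final heap: [47, 38, 26, 8, 35, 18]


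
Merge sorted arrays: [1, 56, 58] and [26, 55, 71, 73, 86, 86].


Take 1 from A
Take 26 from B
Take 55 from B
Take 56 from A
Take 58 from A

Merged: [1, 26, 55, 56, 58, 71, 73, 86, 86]


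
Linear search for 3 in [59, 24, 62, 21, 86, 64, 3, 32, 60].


i=0: 59!=3
i=1: 24!=3
i=2: 62!=3
i=3: 21!=3
i=4: 86!=3
i=5: 64!=3
i=6: 3==3 found!

Found at 6, 7 comps


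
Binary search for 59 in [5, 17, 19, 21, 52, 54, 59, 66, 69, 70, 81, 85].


Step 1: lo=0, hi=11, mid=5, val=54
Step 2: lo=6, hi=11, mid=8, val=69
Step 3: lo=6, hi=7, mid=6, val=59

Found at index 6


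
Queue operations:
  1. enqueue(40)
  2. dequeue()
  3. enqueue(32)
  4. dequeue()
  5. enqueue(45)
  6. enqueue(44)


enqueue(40) -> [40]
dequeue()->40, []
enqueue(32) -> [32]
dequeue()->32, []
enqueue(45) -> [45]
enqueue(44) -> [45, 44]

Final queue: [45, 44]


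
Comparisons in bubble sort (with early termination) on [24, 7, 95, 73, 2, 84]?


Algorithm: bubble sort (with early termination)
Input: [24, 7, 95, 73, 2, 84]
Sorted: [2, 7, 24, 73, 84, 95]

15


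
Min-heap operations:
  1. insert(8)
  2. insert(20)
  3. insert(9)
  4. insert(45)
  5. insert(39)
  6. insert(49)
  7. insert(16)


insert(8) -> [8]
insert(20) -> [8, 20]
insert(9) -> [8, 20, 9]
insert(45) -> [8, 20, 9, 45]
insert(39) -> [8, 20, 9, 45, 39]
insert(49) -> [8, 20, 9, 45, 39, 49]
insert(16) -> [8, 20, 9, 45, 39, 49, 16]

Final heap: [8, 20, 9, 45, 39, 49, 16]


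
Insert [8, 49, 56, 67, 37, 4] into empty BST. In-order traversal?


Insert 8: root
Insert 49: R from 8
Insert 56: R from 8 -> R from 49
Insert 67: R from 8 -> R from 49 -> R from 56
Insert 37: R from 8 -> L from 49
Insert 4: L from 8

In-order: [4, 8, 37, 49, 56, 67]


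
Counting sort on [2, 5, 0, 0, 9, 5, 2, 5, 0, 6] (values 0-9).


Input: [2, 5, 0, 0, 9, 5, 2, 5, 0, 6]
Counts: [3, 0, 2, 0, 0, 3, 1, 0, 0, 1]

Sorted: [0, 0, 0, 2, 2, 5, 5, 5, 6, 9]


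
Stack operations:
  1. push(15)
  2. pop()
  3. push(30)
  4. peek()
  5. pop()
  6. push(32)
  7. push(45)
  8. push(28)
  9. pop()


push(15) -> [15]
pop()->15, []
push(30) -> [30]
peek()->30
pop()->30, []
push(32) -> [32]
push(45) -> [32, 45]
push(28) -> [32, 45, 28]
pop()->28, [32, 45]

Final stack: [32, 45]


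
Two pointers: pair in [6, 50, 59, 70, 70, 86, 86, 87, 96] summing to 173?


lo=0(6)+hi=8(96)=102
lo=1(50)+hi=8(96)=146
lo=2(59)+hi=8(96)=155
lo=3(70)+hi=8(96)=166
lo=4(70)+hi=8(96)=166
lo=5(86)+hi=8(96)=182
lo=5(86)+hi=7(87)=173

Yes: 86+87=173


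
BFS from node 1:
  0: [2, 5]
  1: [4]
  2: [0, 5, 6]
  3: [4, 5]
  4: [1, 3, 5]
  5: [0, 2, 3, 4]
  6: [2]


Visit 1, enqueue [4]
Visit 4, enqueue [3, 5]
Visit 3, enqueue []
Visit 5, enqueue [0, 2]
Visit 0, enqueue []
Visit 2, enqueue [6]
Visit 6, enqueue []

BFS order: [1, 4, 3, 5, 0, 2, 6]


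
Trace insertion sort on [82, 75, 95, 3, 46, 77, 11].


Initial: [82, 75, 95, 3, 46, 77, 11]
Insert 75: [75, 82, 95, 3, 46, 77, 11]
Insert 95: [75, 82, 95, 3, 46, 77, 11]
Insert 3: [3, 75, 82, 95, 46, 77, 11]
Insert 46: [3, 46, 75, 82, 95, 77, 11]
Insert 77: [3, 46, 75, 77, 82, 95, 11]
Insert 11: [3, 11, 46, 75, 77, 82, 95]

Sorted: [3, 11, 46, 75, 77, 82, 95]


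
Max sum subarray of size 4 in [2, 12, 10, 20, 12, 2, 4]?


[0:4]: 44
[1:5]: 54
[2:6]: 44
[3:7]: 38

Max: 54 at [1:5]


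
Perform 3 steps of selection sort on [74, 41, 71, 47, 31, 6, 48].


Initial: [74, 41, 71, 47, 31, 6, 48]
Step 1: min=6 at 5
  Swap: [6, 41, 71, 47, 31, 74, 48]
Step 2: min=31 at 4
  Swap: [6, 31, 71, 47, 41, 74, 48]
Step 3: min=41 at 4
  Swap: [6, 31, 41, 47, 71, 74, 48]

After 3 steps: [6, 31, 41, 47, 71, 74, 48]


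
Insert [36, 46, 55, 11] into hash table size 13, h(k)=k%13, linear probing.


Insert 36: h=10 -> slot 10
Insert 46: h=7 -> slot 7
Insert 55: h=3 -> slot 3
Insert 11: h=11 -> slot 11

Table: [None, None, None, 55, None, None, None, 46, None, None, 36, 11, None]


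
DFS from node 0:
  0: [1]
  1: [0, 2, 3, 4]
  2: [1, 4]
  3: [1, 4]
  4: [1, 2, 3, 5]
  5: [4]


Visit 0, push [1]
Visit 1, push [4, 3, 2]
Visit 2, push [4]
Visit 4, push [5, 3]
Visit 3, push []
Visit 5, push []

DFS order: [0, 1, 2, 4, 3, 5]


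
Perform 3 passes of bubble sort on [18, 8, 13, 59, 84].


Initial: [18, 8, 13, 59, 84]
Pass 1: [8, 13, 18, 59, 84] (2 swaps)
Pass 2: [8, 13, 18, 59, 84] (0 swaps)
Pass 3: [8, 13, 18, 59, 84] (0 swaps)

After 3 passes: [8, 13, 18, 59, 84]


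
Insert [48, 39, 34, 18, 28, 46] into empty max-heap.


Insert 48: [48]
Insert 39: [48, 39]
Insert 34: [48, 39, 34]
Insert 18: [48, 39, 34, 18]
Insert 28: [48, 39, 34, 18, 28]
Insert 46: [48, 39, 46, 18, 28, 34]

Final heap: [48, 39, 46, 18, 28, 34]


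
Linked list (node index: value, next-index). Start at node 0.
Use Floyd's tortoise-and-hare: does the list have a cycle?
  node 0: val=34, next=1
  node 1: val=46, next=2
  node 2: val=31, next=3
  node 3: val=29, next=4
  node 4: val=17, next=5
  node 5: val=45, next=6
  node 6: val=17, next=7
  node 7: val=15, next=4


Floyd's tortoise (slow, +1) and hare (fast, +2):
  init: slow=0, fast=0
  step 1: slow=1, fast=2
  step 2: slow=2, fast=4
  step 3: slow=3, fast=6
  step 4: slow=4, fast=4
  slow == fast at node 4: cycle detected

Cycle: yes


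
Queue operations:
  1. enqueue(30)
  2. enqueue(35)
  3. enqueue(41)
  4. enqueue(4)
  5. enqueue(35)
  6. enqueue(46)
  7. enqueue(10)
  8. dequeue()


enqueue(30) -> [30]
enqueue(35) -> [30, 35]
enqueue(41) -> [30, 35, 41]
enqueue(4) -> [30, 35, 41, 4]
enqueue(35) -> [30, 35, 41, 4, 35]
enqueue(46) -> [30, 35, 41, 4, 35, 46]
enqueue(10) -> [30, 35, 41, 4, 35, 46, 10]
dequeue()->30, [35, 41, 4, 35, 46, 10]

Final queue: [35, 41, 4, 35, 46, 10]


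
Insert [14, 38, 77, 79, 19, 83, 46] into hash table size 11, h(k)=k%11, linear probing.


Insert 14: h=3 -> slot 3
Insert 38: h=5 -> slot 5
Insert 77: h=0 -> slot 0
Insert 79: h=2 -> slot 2
Insert 19: h=8 -> slot 8
Insert 83: h=6 -> slot 6
Insert 46: h=2, 2 probes -> slot 4

Table: [77, None, 79, 14, 46, 38, 83, None, 19, None, None]


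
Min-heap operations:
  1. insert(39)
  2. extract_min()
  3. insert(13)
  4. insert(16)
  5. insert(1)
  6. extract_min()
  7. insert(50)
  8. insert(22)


insert(39) -> [39]
extract_min()->39, []
insert(13) -> [13]
insert(16) -> [13, 16]
insert(1) -> [1, 16, 13]
extract_min()->1, [13, 16]
insert(50) -> [13, 16, 50]
insert(22) -> [13, 16, 50, 22]

Final heap: [13, 16, 50, 22]


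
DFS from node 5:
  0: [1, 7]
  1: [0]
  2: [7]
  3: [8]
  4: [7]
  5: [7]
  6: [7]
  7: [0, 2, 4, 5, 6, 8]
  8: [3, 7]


Visit 5, push [7]
Visit 7, push [8, 6, 4, 2, 0]
Visit 0, push [1]
Visit 1, push []
Visit 2, push []
Visit 4, push []
Visit 6, push []
Visit 8, push [3]
Visit 3, push []

DFS order: [5, 7, 0, 1, 2, 4, 6, 8, 3]


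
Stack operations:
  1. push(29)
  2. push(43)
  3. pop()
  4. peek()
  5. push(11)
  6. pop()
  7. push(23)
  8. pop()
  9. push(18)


push(29) -> [29]
push(43) -> [29, 43]
pop()->43, [29]
peek()->29
push(11) -> [29, 11]
pop()->11, [29]
push(23) -> [29, 23]
pop()->23, [29]
push(18) -> [29, 18]

Final stack: [29, 18]


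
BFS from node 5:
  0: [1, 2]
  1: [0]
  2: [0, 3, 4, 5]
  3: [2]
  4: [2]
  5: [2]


Visit 5, enqueue [2]
Visit 2, enqueue [0, 3, 4]
Visit 0, enqueue [1]
Visit 3, enqueue []
Visit 4, enqueue []
Visit 1, enqueue []

BFS order: [5, 2, 0, 3, 4, 1]


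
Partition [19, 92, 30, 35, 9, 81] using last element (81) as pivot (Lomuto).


Pivot: 81
  19 <= 81: advance i (no swap)
  30 <= 81: swap -> [19, 30, 92, 35, 9, 81]
  35 <= 81: swap -> [19, 30, 35, 92, 9, 81]
  9 <= 81: swap -> [19, 30, 35, 9, 92, 81]
Place pivot at 4: [19, 30, 35, 9, 81, 92]

Partitioned: [19, 30, 35, 9, 81, 92]


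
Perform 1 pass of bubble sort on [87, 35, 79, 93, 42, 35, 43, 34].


Initial: [87, 35, 79, 93, 42, 35, 43, 34]
Pass 1: [35, 79, 87, 42, 35, 43, 34, 93] (6 swaps)

After 1 pass: [35, 79, 87, 42, 35, 43, 34, 93]


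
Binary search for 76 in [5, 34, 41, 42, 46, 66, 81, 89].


Step 1: lo=0, hi=7, mid=3, val=42
Step 2: lo=4, hi=7, mid=5, val=66
Step 3: lo=6, hi=7, mid=6, val=81

Not found


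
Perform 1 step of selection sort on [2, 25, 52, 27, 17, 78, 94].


Initial: [2, 25, 52, 27, 17, 78, 94]
Step 1: min=2 at 0
  Swap: [2, 25, 52, 27, 17, 78, 94]

After 1 step: [2, 25, 52, 27, 17, 78, 94]


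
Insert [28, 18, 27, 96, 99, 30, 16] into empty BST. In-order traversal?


Insert 28: root
Insert 18: L from 28
Insert 27: L from 28 -> R from 18
Insert 96: R from 28
Insert 99: R from 28 -> R from 96
Insert 30: R from 28 -> L from 96
Insert 16: L from 28 -> L from 18

In-order: [16, 18, 27, 28, 30, 96, 99]


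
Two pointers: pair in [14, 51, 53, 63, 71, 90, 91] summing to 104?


lo=0(14)+hi=6(91)=105
lo=0(14)+hi=5(90)=104

Yes: 14+90=104


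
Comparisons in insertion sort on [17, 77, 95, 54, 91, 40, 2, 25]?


Algorithm: insertion sort
Input: [17, 77, 95, 54, 91, 40, 2, 25]
Sorted: [2, 17, 25, 40, 54, 77, 91, 95]

24


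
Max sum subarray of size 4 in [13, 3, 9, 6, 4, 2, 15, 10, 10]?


[0:4]: 31
[1:5]: 22
[2:6]: 21
[3:7]: 27
[4:8]: 31
[5:9]: 37

Max: 37 at [5:9]


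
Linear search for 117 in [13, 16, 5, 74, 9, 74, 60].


i=0: 13!=117
i=1: 16!=117
i=2: 5!=117
i=3: 74!=117
i=4: 9!=117
i=5: 74!=117
i=6: 60!=117

Not found, 7 comps


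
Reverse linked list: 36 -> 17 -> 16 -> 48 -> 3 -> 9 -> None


Step 1: curr=36, set curr.next=prev(None) | reversed so far: 36
Step 2: curr=17, set curr.next=prev(36) | reversed so far: 17 -> 36
Step 3: curr=16, set curr.next=prev(17) | reversed so far: 16 -> 17 -> 36
Step 4: curr=48, set curr.next=prev(16) | reversed so far: 48 -> 16 -> 17 -> 36
Step 5: curr=3, set curr.next=prev(48) | reversed so far: 3 -> 48 -> 16 -> 17 -> 36
Step 6: curr=9, set curr.next=prev(3) | reversed so far: 9 -> 3 -> 48 -> 16 -> 17 -> 36

9 -> 3 -> 48 -> 16 -> 17 -> 36 -> None


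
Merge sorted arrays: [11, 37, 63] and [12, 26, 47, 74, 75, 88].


Take 11 from A
Take 12 from B
Take 26 from B
Take 37 from A
Take 47 from B
Take 63 from A

Merged: [11, 12, 26, 37, 47, 63, 74, 75, 88]


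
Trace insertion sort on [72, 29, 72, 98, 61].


Initial: [72, 29, 72, 98, 61]
Insert 29: [29, 72, 72, 98, 61]
Insert 72: [29, 72, 72, 98, 61]
Insert 98: [29, 72, 72, 98, 61]
Insert 61: [29, 61, 72, 72, 98]

Sorted: [29, 61, 72, 72, 98]


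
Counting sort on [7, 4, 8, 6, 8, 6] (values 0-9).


Input: [7, 4, 8, 6, 8, 6]
Counts: [0, 0, 0, 0, 1, 0, 2, 1, 2, 0]

Sorted: [4, 6, 6, 7, 8, 8]


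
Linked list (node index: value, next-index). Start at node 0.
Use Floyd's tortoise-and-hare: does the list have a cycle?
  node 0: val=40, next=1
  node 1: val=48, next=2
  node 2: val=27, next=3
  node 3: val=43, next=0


Floyd's tortoise (slow, +1) and hare (fast, +2):
  init: slow=0, fast=0
  step 1: slow=1, fast=2
  step 2: slow=2, fast=0
  step 3: slow=3, fast=2
  step 4: slow=0, fast=0
  slow == fast at node 0: cycle detected

Cycle: yes


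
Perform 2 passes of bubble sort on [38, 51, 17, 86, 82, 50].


Initial: [38, 51, 17, 86, 82, 50]
Pass 1: [38, 17, 51, 82, 50, 86] (3 swaps)
Pass 2: [17, 38, 51, 50, 82, 86] (2 swaps)

After 2 passes: [17, 38, 51, 50, 82, 86]


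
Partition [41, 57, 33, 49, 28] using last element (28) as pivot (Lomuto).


Pivot: 28
Place pivot at 0: [28, 57, 33, 49, 41]

Partitioned: [28, 57, 33, 49, 41]


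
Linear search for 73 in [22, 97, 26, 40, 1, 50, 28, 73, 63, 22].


i=0: 22!=73
i=1: 97!=73
i=2: 26!=73
i=3: 40!=73
i=4: 1!=73
i=5: 50!=73
i=6: 28!=73
i=7: 73==73 found!

Found at 7, 8 comps


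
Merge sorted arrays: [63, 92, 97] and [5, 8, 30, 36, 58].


Take 5 from B
Take 8 from B
Take 30 from B
Take 36 from B
Take 58 from B

Merged: [5, 8, 30, 36, 58, 63, 92, 97]


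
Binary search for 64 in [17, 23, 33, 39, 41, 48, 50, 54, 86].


Step 1: lo=0, hi=8, mid=4, val=41
Step 2: lo=5, hi=8, mid=6, val=50
Step 3: lo=7, hi=8, mid=7, val=54
Step 4: lo=8, hi=8, mid=8, val=86

Not found


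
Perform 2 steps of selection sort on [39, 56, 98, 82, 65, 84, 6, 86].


Initial: [39, 56, 98, 82, 65, 84, 6, 86]
Step 1: min=6 at 6
  Swap: [6, 56, 98, 82, 65, 84, 39, 86]
Step 2: min=39 at 6
  Swap: [6, 39, 98, 82, 65, 84, 56, 86]

After 2 steps: [6, 39, 98, 82, 65, 84, 56, 86]


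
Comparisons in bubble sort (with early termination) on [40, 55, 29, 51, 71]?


Algorithm: bubble sort (with early termination)
Input: [40, 55, 29, 51, 71]
Sorted: [29, 40, 51, 55, 71]

9


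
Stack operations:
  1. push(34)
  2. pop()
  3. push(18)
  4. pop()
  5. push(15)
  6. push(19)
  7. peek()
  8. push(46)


push(34) -> [34]
pop()->34, []
push(18) -> [18]
pop()->18, []
push(15) -> [15]
push(19) -> [15, 19]
peek()->19
push(46) -> [15, 19, 46]

Final stack: [15, 19, 46]


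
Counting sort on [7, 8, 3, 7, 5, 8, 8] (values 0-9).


Input: [7, 8, 3, 7, 5, 8, 8]
Counts: [0, 0, 0, 1, 0, 1, 0, 2, 3, 0]

Sorted: [3, 5, 7, 7, 8, 8, 8]


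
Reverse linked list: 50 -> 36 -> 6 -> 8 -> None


Step 1: curr=50, set curr.next=prev(None) | reversed so far: 50
Step 2: curr=36, set curr.next=prev(50) | reversed so far: 36 -> 50
Step 3: curr=6, set curr.next=prev(36) | reversed so far: 6 -> 36 -> 50
Step 4: curr=8, set curr.next=prev(6) | reversed so far: 8 -> 6 -> 36 -> 50

8 -> 6 -> 36 -> 50 -> None


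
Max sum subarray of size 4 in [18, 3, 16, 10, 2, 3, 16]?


[0:4]: 47
[1:5]: 31
[2:6]: 31
[3:7]: 31

Max: 47 at [0:4]


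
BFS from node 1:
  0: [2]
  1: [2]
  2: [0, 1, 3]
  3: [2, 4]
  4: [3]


Visit 1, enqueue [2]
Visit 2, enqueue [0, 3]
Visit 0, enqueue []
Visit 3, enqueue [4]
Visit 4, enqueue []

BFS order: [1, 2, 0, 3, 4]


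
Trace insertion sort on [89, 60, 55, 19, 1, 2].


Initial: [89, 60, 55, 19, 1, 2]
Insert 60: [60, 89, 55, 19, 1, 2]
Insert 55: [55, 60, 89, 19, 1, 2]
Insert 19: [19, 55, 60, 89, 1, 2]
Insert 1: [1, 19, 55, 60, 89, 2]
Insert 2: [1, 2, 19, 55, 60, 89]

Sorted: [1, 2, 19, 55, 60, 89]


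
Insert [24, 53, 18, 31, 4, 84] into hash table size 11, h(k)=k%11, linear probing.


Insert 24: h=2 -> slot 2
Insert 53: h=9 -> slot 9
Insert 18: h=7 -> slot 7
Insert 31: h=9, 1 probes -> slot 10
Insert 4: h=4 -> slot 4
Insert 84: h=7, 1 probes -> slot 8

Table: [None, None, 24, None, 4, None, None, 18, 84, 53, 31]


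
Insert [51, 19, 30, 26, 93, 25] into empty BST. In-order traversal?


Insert 51: root
Insert 19: L from 51
Insert 30: L from 51 -> R from 19
Insert 26: L from 51 -> R from 19 -> L from 30
Insert 93: R from 51
Insert 25: L from 51 -> R from 19 -> L from 30 -> L from 26

In-order: [19, 25, 26, 30, 51, 93]


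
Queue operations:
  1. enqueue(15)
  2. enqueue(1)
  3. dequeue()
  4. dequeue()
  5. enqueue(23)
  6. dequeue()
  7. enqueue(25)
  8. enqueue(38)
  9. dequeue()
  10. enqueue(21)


enqueue(15) -> [15]
enqueue(1) -> [15, 1]
dequeue()->15, [1]
dequeue()->1, []
enqueue(23) -> [23]
dequeue()->23, []
enqueue(25) -> [25]
enqueue(38) -> [25, 38]
dequeue()->25, [38]
enqueue(21) -> [38, 21]

Final queue: [38, 21]


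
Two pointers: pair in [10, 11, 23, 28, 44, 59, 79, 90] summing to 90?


lo=0(10)+hi=7(90)=100
lo=0(10)+hi=6(79)=89
lo=1(11)+hi=6(79)=90

Yes: 11+79=90


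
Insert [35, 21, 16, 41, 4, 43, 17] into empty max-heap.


Insert 35: [35]
Insert 21: [35, 21]
Insert 16: [35, 21, 16]
Insert 41: [41, 35, 16, 21]
Insert 4: [41, 35, 16, 21, 4]
Insert 43: [43, 35, 41, 21, 4, 16]
Insert 17: [43, 35, 41, 21, 4, 16, 17]

Final heap: [43, 35, 41, 21, 4, 16, 17]


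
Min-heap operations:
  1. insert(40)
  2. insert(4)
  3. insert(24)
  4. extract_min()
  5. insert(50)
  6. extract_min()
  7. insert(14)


insert(40) -> [40]
insert(4) -> [4, 40]
insert(24) -> [4, 40, 24]
extract_min()->4, [24, 40]
insert(50) -> [24, 40, 50]
extract_min()->24, [40, 50]
insert(14) -> [14, 50, 40]

Final heap: [14, 50, 40]


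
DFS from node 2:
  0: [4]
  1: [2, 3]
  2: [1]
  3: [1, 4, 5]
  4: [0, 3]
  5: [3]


Visit 2, push [1]
Visit 1, push [3]
Visit 3, push [5, 4]
Visit 4, push [0]
Visit 0, push []
Visit 5, push []

DFS order: [2, 1, 3, 4, 0, 5]


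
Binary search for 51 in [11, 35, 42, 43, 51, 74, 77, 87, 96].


Step 1: lo=0, hi=8, mid=4, val=51

Found at index 4


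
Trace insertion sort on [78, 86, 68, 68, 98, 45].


Initial: [78, 86, 68, 68, 98, 45]
Insert 86: [78, 86, 68, 68, 98, 45]
Insert 68: [68, 78, 86, 68, 98, 45]
Insert 68: [68, 68, 78, 86, 98, 45]
Insert 98: [68, 68, 78, 86, 98, 45]
Insert 45: [45, 68, 68, 78, 86, 98]

Sorted: [45, 68, 68, 78, 86, 98]


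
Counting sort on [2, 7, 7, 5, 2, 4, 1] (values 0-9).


Input: [2, 7, 7, 5, 2, 4, 1]
Counts: [0, 1, 2, 0, 1, 1, 0, 2, 0, 0]

Sorted: [1, 2, 2, 4, 5, 7, 7]


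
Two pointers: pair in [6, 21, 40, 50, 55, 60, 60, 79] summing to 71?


lo=0(6)+hi=7(79)=85
lo=0(6)+hi=6(60)=66
lo=1(21)+hi=6(60)=81
lo=1(21)+hi=5(60)=81
lo=1(21)+hi=4(55)=76
lo=1(21)+hi=3(50)=71

Yes: 21+50=71


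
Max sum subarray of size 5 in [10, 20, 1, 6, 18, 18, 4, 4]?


[0:5]: 55
[1:6]: 63
[2:7]: 47
[3:8]: 50

Max: 63 at [1:6]


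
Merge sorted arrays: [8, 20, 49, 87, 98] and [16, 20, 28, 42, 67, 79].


Take 8 from A
Take 16 from B
Take 20 from A
Take 20 from B
Take 28 from B
Take 42 from B
Take 49 from A
Take 67 from B
Take 79 from B

Merged: [8, 16, 20, 20, 28, 42, 49, 67, 79, 87, 98]


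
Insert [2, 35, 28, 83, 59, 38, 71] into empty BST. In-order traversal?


Insert 2: root
Insert 35: R from 2
Insert 28: R from 2 -> L from 35
Insert 83: R from 2 -> R from 35
Insert 59: R from 2 -> R from 35 -> L from 83
Insert 38: R from 2 -> R from 35 -> L from 83 -> L from 59
Insert 71: R from 2 -> R from 35 -> L from 83 -> R from 59

In-order: [2, 28, 35, 38, 59, 71, 83]


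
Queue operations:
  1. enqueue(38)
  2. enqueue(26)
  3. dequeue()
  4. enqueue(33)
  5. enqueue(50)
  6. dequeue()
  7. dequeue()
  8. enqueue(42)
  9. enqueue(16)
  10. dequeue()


enqueue(38) -> [38]
enqueue(26) -> [38, 26]
dequeue()->38, [26]
enqueue(33) -> [26, 33]
enqueue(50) -> [26, 33, 50]
dequeue()->26, [33, 50]
dequeue()->33, [50]
enqueue(42) -> [50, 42]
enqueue(16) -> [50, 42, 16]
dequeue()->50, [42, 16]

Final queue: [42, 16]


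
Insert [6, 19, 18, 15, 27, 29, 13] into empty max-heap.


Insert 6: [6]
Insert 19: [19, 6]
Insert 18: [19, 6, 18]
Insert 15: [19, 15, 18, 6]
Insert 27: [27, 19, 18, 6, 15]
Insert 29: [29, 19, 27, 6, 15, 18]
Insert 13: [29, 19, 27, 6, 15, 18, 13]

Final heap: [29, 19, 27, 6, 15, 18, 13]


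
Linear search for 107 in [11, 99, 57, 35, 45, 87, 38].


i=0: 11!=107
i=1: 99!=107
i=2: 57!=107
i=3: 35!=107
i=4: 45!=107
i=5: 87!=107
i=6: 38!=107

Not found, 7 comps


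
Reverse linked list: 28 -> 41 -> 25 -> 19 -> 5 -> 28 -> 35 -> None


Step 1: curr=28, set curr.next=prev(None) | reversed so far: 28
Step 2: curr=41, set curr.next=prev(28) | reversed so far: 41 -> 28
Step 3: curr=25, set curr.next=prev(41) | reversed so far: 25 -> 41 -> 28
Step 4: curr=19, set curr.next=prev(25) | reversed so far: 19 -> 25 -> 41 -> 28
Step 5: curr=5, set curr.next=prev(19) | reversed so far: 5 -> 19 -> 25 -> 41 -> 28
Step 6: curr=28, set curr.next=prev(5) | reversed so far: 28 -> 5 -> 19 -> 25 -> 41 -> 28
Step 7: curr=35, set curr.next=prev(28) | reversed so far: 35 -> 28 -> 5 -> 19 -> 25 -> 41 -> 28

35 -> 28 -> 5 -> 19 -> 25 -> 41 -> 28 -> None


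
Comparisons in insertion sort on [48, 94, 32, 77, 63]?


Algorithm: insertion sort
Input: [48, 94, 32, 77, 63]
Sorted: [32, 48, 63, 77, 94]

8


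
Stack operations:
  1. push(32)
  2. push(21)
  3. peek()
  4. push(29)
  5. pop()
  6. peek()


push(32) -> [32]
push(21) -> [32, 21]
peek()->21
push(29) -> [32, 21, 29]
pop()->29, [32, 21]
peek()->21

Final stack: [32, 21]


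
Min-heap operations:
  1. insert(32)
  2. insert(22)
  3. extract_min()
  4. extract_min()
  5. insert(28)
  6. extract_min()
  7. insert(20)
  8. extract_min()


insert(32) -> [32]
insert(22) -> [22, 32]
extract_min()->22, [32]
extract_min()->32, []
insert(28) -> [28]
extract_min()->28, []
insert(20) -> [20]
extract_min()->20, []

Final heap: []


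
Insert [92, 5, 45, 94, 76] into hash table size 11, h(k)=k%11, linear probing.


Insert 92: h=4 -> slot 4
Insert 5: h=5 -> slot 5
Insert 45: h=1 -> slot 1
Insert 94: h=6 -> slot 6
Insert 76: h=10 -> slot 10

Table: [None, 45, None, None, 92, 5, 94, None, None, None, 76]


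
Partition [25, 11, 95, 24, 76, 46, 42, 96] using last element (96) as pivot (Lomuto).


Pivot: 96
  25 <= 96: advance i (no swap)
  11 <= 96: advance i (no swap)
  95 <= 96: advance i (no swap)
  24 <= 96: advance i (no swap)
  76 <= 96: advance i (no swap)
  46 <= 96: advance i (no swap)
  42 <= 96: advance i (no swap)
Place pivot at 7: [25, 11, 95, 24, 76, 46, 42, 96]

Partitioned: [25, 11, 95, 24, 76, 46, 42, 96]


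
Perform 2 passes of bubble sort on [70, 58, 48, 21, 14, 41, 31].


Initial: [70, 58, 48, 21, 14, 41, 31]
Pass 1: [58, 48, 21, 14, 41, 31, 70] (6 swaps)
Pass 2: [48, 21, 14, 41, 31, 58, 70] (5 swaps)

After 2 passes: [48, 21, 14, 41, 31, 58, 70]


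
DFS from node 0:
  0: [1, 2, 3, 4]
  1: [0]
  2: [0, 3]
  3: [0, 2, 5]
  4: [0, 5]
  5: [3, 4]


Visit 0, push [4, 3, 2, 1]
Visit 1, push []
Visit 2, push [3]
Visit 3, push [5]
Visit 5, push [4]
Visit 4, push []

DFS order: [0, 1, 2, 3, 5, 4]


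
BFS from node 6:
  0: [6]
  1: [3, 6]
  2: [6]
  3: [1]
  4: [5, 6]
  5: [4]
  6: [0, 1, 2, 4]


Visit 6, enqueue [0, 1, 2, 4]
Visit 0, enqueue []
Visit 1, enqueue [3]
Visit 2, enqueue []
Visit 4, enqueue [5]
Visit 3, enqueue []
Visit 5, enqueue []

BFS order: [6, 0, 1, 2, 4, 3, 5]


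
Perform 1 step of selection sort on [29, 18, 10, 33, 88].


Initial: [29, 18, 10, 33, 88]
Step 1: min=10 at 2
  Swap: [10, 18, 29, 33, 88]

After 1 step: [10, 18, 29, 33, 88]


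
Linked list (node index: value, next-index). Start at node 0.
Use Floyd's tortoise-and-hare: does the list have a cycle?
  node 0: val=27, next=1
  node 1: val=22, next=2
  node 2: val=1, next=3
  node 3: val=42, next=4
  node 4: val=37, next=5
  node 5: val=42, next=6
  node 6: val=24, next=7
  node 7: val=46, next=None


Floyd's tortoise (slow, +1) and hare (fast, +2):
  init: slow=0, fast=0
  step 1: slow=1, fast=2
  step 2: slow=2, fast=4
  step 3: slow=3, fast=6
  step 4: fast 6->7->None, no cycle

Cycle: no


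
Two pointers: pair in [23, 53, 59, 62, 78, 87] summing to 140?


lo=0(23)+hi=5(87)=110
lo=1(53)+hi=5(87)=140

Yes: 53+87=140


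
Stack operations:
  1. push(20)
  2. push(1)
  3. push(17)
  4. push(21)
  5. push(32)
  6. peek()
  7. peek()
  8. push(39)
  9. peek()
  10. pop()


push(20) -> [20]
push(1) -> [20, 1]
push(17) -> [20, 1, 17]
push(21) -> [20, 1, 17, 21]
push(32) -> [20, 1, 17, 21, 32]
peek()->32
peek()->32
push(39) -> [20, 1, 17, 21, 32, 39]
peek()->39
pop()->39, [20, 1, 17, 21, 32]

Final stack: [20, 1, 17, 21, 32]


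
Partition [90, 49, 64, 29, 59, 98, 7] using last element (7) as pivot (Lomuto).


Pivot: 7
Place pivot at 0: [7, 49, 64, 29, 59, 98, 90]

Partitioned: [7, 49, 64, 29, 59, 98, 90]


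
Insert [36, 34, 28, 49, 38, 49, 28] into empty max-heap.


Insert 36: [36]
Insert 34: [36, 34]
Insert 28: [36, 34, 28]
Insert 49: [49, 36, 28, 34]
Insert 38: [49, 38, 28, 34, 36]
Insert 49: [49, 38, 49, 34, 36, 28]
Insert 28: [49, 38, 49, 34, 36, 28, 28]

Final heap: [49, 38, 49, 34, 36, 28, 28]


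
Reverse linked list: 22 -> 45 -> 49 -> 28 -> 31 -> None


Step 1: curr=22, set curr.next=prev(None) | reversed so far: 22
Step 2: curr=45, set curr.next=prev(22) | reversed so far: 45 -> 22
Step 3: curr=49, set curr.next=prev(45) | reversed so far: 49 -> 45 -> 22
Step 4: curr=28, set curr.next=prev(49) | reversed so far: 28 -> 49 -> 45 -> 22
Step 5: curr=31, set curr.next=prev(28) | reversed so far: 31 -> 28 -> 49 -> 45 -> 22

31 -> 28 -> 49 -> 45 -> 22 -> None


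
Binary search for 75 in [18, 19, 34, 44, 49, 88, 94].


Step 1: lo=0, hi=6, mid=3, val=44
Step 2: lo=4, hi=6, mid=5, val=88
Step 3: lo=4, hi=4, mid=4, val=49

Not found


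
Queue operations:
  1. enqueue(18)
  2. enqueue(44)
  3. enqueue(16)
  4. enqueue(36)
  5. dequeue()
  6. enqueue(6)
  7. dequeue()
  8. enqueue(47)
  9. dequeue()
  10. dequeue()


enqueue(18) -> [18]
enqueue(44) -> [18, 44]
enqueue(16) -> [18, 44, 16]
enqueue(36) -> [18, 44, 16, 36]
dequeue()->18, [44, 16, 36]
enqueue(6) -> [44, 16, 36, 6]
dequeue()->44, [16, 36, 6]
enqueue(47) -> [16, 36, 6, 47]
dequeue()->16, [36, 6, 47]
dequeue()->36, [6, 47]

Final queue: [6, 47]


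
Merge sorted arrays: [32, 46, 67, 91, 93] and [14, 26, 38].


Take 14 from B
Take 26 from B
Take 32 from A
Take 38 from B

Merged: [14, 26, 32, 38, 46, 67, 91, 93]


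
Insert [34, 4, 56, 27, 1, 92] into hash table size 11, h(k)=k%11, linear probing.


Insert 34: h=1 -> slot 1
Insert 4: h=4 -> slot 4
Insert 56: h=1, 1 probes -> slot 2
Insert 27: h=5 -> slot 5
Insert 1: h=1, 2 probes -> slot 3
Insert 92: h=4, 2 probes -> slot 6

Table: [None, 34, 56, 1, 4, 27, 92, None, None, None, None]


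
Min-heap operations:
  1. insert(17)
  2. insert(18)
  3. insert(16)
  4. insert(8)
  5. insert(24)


insert(17) -> [17]
insert(18) -> [17, 18]
insert(16) -> [16, 18, 17]
insert(8) -> [8, 16, 17, 18]
insert(24) -> [8, 16, 17, 18, 24]

Final heap: [8, 16, 17, 18, 24]


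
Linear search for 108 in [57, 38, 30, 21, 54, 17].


i=0: 57!=108
i=1: 38!=108
i=2: 30!=108
i=3: 21!=108
i=4: 54!=108
i=5: 17!=108

Not found, 6 comps


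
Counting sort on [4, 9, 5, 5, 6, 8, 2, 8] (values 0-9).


Input: [4, 9, 5, 5, 6, 8, 2, 8]
Counts: [0, 0, 1, 0, 1, 2, 1, 0, 2, 1]

Sorted: [2, 4, 5, 5, 6, 8, 8, 9]


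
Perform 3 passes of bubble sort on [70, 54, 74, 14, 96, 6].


Initial: [70, 54, 74, 14, 96, 6]
Pass 1: [54, 70, 14, 74, 6, 96] (3 swaps)
Pass 2: [54, 14, 70, 6, 74, 96] (2 swaps)
Pass 3: [14, 54, 6, 70, 74, 96] (2 swaps)

After 3 passes: [14, 54, 6, 70, 74, 96]


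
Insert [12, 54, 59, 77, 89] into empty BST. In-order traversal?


Insert 12: root
Insert 54: R from 12
Insert 59: R from 12 -> R from 54
Insert 77: R from 12 -> R from 54 -> R from 59
Insert 89: R from 12 -> R from 54 -> R from 59 -> R from 77

In-order: [12, 54, 59, 77, 89]


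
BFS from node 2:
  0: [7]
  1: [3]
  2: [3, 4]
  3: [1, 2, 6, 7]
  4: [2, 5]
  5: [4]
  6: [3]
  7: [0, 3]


Visit 2, enqueue [3, 4]
Visit 3, enqueue [1, 6, 7]
Visit 4, enqueue [5]
Visit 1, enqueue []
Visit 6, enqueue []
Visit 7, enqueue [0]
Visit 5, enqueue []
Visit 0, enqueue []

BFS order: [2, 3, 4, 1, 6, 7, 5, 0]


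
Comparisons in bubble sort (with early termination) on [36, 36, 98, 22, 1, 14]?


Algorithm: bubble sort (with early termination)
Input: [36, 36, 98, 22, 1, 14]
Sorted: [1, 14, 22, 36, 36, 98]

15


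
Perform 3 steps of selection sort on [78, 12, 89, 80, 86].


Initial: [78, 12, 89, 80, 86]
Step 1: min=12 at 1
  Swap: [12, 78, 89, 80, 86]
Step 2: min=78 at 1
  Swap: [12, 78, 89, 80, 86]
Step 3: min=80 at 3
  Swap: [12, 78, 80, 89, 86]

After 3 steps: [12, 78, 80, 89, 86]


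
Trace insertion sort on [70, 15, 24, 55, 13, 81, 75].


Initial: [70, 15, 24, 55, 13, 81, 75]
Insert 15: [15, 70, 24, 55, 13, 81, 75]
Insert 24: [15, 24, 70, 55, 13, 81, 75]
Insert 55: [15, 24, 55, 70, 13, 81, 75]
Insert 13: [13, 15, 24, 55, 70, 81, 75]
Insert 81: [13, 15, 24, 55, 70, 81, 75]
Insert 75: [13, 15, 24, 55, 70, 75, 81]

Sorted: [13, 15, 24, 55, 70, 75, 81]


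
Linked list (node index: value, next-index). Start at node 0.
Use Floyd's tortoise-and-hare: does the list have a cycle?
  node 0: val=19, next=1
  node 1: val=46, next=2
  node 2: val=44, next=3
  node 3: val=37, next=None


Floyd's tortoise (slow, +1) and hare (fast, +2):
  init: slow=0, fast=0
  step 1: slow=1, fast=2
  step 2: fast 2->3->None, no cycle

Cycle: no


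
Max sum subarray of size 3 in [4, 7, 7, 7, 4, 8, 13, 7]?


[0:3]: 18
[1:4]: 21
[2:5]: 18
[3:6]: 19
[4:7]: 25
[5:8]: 28

Max: 28 at [5:8]


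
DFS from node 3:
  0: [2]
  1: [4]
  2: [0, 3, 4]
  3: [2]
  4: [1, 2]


Visit 3, push [2]
Visit 2, push [4, 0]
Visit 0, push []
Visit 4, push [1]
Visit 1, push []

DFS order: [3, 2, 0, 4, 1]


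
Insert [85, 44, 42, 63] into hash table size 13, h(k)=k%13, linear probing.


Insert 85: h=7 -> slot 7
Insert 44: h=5 -> slot 5
Insert 42: h=3 -> slot 3
Insert 63: h=11 -> slot 11

Table: [None, None, None, 42, None, 44, None, 85, None, None, None, 63, None]


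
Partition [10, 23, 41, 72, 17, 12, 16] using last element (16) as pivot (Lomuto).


Pivot: 16
  10 <= 16: advance i (no swap)
  12 <= 16: swap -> [10, 12, 41, 72, 17, 23, 16]
Place pivot at 2: [10, 12, 16, 72, 17, 23, 41]

Partitioned: [10, 12, 16, 72, 17, 23, 41]


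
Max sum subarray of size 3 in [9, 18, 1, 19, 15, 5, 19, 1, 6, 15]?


[0:3]: 28
[1:4]: 38
[2:5]: 35
[3:6]: 39
[4:7]: 39
[5:8]: 25
[6:9]: 26
[7:10]: 22

Max: 39 at [3:6]


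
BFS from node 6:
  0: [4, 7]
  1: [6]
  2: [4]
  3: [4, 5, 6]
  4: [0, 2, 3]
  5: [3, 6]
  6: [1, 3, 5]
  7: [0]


Visit 6, enqueue [1, 3, 5]
Visit 1, enqueue []
Visit 3, enqueue [4]
Visit 5, enqueue []
Visit 4, enqueue [0, 2]
Visit 0, enqueue [7]
Visit 2, enqueue []
Visit 7, enqueue []

BFS order: [6, 1, 3, 5, 4, 0, 2, 7]


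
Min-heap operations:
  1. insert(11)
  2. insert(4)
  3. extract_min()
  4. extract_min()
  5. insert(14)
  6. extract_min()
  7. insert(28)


insert(11) -> [11]
insert(4) -> [4, 11]
extract_min()->4, [11]
extract_min()->11, []
insert(14) -> [14]
extract_min()->14, []
insert(28) -> [28]

Final heap: [28]


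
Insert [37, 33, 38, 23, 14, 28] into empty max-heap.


Insert 37: [37]
Insert 33: [37, 33]
Insert 38: [38, 33, 37]
Insert 23: [38, 33, 37, 23]
Insert 14: [38, 33, 37, 23, 14]
Insert 28: [38, 33, 37, 23, 14, 28]

Final heap: [38, 33, 37, 23, 14, 28]


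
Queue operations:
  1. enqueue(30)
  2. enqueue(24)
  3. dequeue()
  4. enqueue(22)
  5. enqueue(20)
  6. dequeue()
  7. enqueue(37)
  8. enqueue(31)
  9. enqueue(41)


enqueue(30) -> [30]
enqueue(24) -> [30, 24]
dequeue()->30, [24]
enqueue(22) -> [24, 22]
enqueue(20) -> [24, 22, 20]
dequeue()->24, [22, 20]
enqueue(37) -> [22, 20, 37]
enqueue(31) -> [22, 20, 37, 31]
enqueue(41) -> [22, 20, 37, 31, 41]

Final queue: [22, 20, 37, 31, 41]


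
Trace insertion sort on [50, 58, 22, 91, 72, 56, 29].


Initial: [50, 58, 22, 91, 72, 56, 29]
Insert 58: [50, 58, 22, 91, 72, 56, 29]
Insert 22: [22, 50, 58, 91, 72, 56, 29]
Insert 91: [22, 50, 58, 91, 72, 56, 29]
Insert 72: [22, 50, 58, 72, 91, 56, 29]
Insert 56: [22, 50, 56, 58, 72, 91, 29]
Insert 29: [22, 29, 50, 56, 58, 72, 91]

Sorted: [22, 29, 50, 56, 58, 72, 91]


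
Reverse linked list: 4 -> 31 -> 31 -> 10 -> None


Step 1: curr=4, set curr.next=prev(None) | reversed so far: 4
Step 2: curr=31, set curr.next=prev(4) | reversed so far: 31 -> 4
Step 3: curr=31, set curr.next=prev(31) | reversed so far: 31 -> 31 -> 4
Step 4: curr=10, set curr.next=prev(31) | reversed so far: 10 -> 31 -> 31 -> 4

10 -> 31 -> 31 -> 4 -> None


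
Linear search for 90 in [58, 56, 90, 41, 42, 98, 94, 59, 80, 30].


i=0: 58!=90
i=1: 56!=90
i=2: 90==90 found!

Found at 2, 3 comps


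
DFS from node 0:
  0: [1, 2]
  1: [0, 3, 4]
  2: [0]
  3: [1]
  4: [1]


Visit 0, push [2, 1]
Visit 1, push [4, 3]
Visit 3, push []
Visit 4, push []
Visit 2, push []

DFS order: [0, 1, 3, 4, 2]


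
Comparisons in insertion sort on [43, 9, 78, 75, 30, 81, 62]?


Algorithm: insertion sort
Input: [43, 9, 78, 75, 30, 81, 62]
Sorted: [9, 30, 43, 62, 75, 78, 81]

13


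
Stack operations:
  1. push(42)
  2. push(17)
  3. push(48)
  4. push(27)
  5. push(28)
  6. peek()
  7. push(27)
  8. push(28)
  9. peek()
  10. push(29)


push(42) -> [42]
push(17) -> [42, 17]
push(48) -> [42, 17, 48]
push(27) -> [42, 17, 48, 27]
push(28) -> [42, 17, 48, 27, 28]
peek()->28
push(27) -> [42, 17, 48, 27, 28, 27]
push(28) -> [42, 17, 48, 27, 28, 27, 28]
peek()->28
push(29) -> [42, 17, 48, 27, 28, 27, 28, 29]

Final stack: [42, 17, 48, 27, 28, 27, 28, 29]


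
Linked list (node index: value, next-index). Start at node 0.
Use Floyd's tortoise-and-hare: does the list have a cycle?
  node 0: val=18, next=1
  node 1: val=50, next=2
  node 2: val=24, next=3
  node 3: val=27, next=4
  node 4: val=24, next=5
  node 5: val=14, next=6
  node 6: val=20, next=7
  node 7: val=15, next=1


Floyd's tortoise (slow, +1) and hare (fast, +2):
  init: slow=0, fast=0
  step 1: slow=1, fast=2
  step 2: slow=2, fast=4
  step 3: slow=3, fast=6
  step 4: slow=4, fast=1
  step 5: slow=5, fast=3
  step 6: slow=6, fast=5
  step 7: slow=7, fast=7
  slow == fast at node 7: cycle detected

Cycle: yes


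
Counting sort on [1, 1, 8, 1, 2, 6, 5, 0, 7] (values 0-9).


Input: [1, 1, 8, 1, 2, 6, 5, 0, 7]
Counts: [1, 3, 1, 0, 0, 1, 1, 1, 1, 0]

Sorted: [0, 1, 1, 1, 2, 5, 6, 7, 8]


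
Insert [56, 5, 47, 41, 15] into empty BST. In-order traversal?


Insert 56: root
Insert 5: L from 56
Insert 47: L from 56 -> R from 5
Insert 41: L from 56 -> R from 5 -> L from 47
Insert 15: L from 56 -> R from 5 -> L from 47 -> L from 41

In-order: [5, 15, 41, 47, 56]


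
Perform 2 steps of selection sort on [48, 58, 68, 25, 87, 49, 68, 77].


Initial: [48, 58, 68, 25, 87, 49, 68, 77]
Step 1: min=25 at 3
  Swap: [25, 58, 68, 48, 87, 49, 68, 77]
Step 2: min=48 at 3
  Swap: [25, 48, 68, 58, 87, 49, 68, 77]

After 2 steps: [25, 48, 68, 58, 87, 49, 68, 77]


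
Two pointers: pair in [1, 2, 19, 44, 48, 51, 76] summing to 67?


lo=0(1)+hi=6(76)=77
lo=0(1)+hi=5(51)=52
lo=1(2)+hi=5(51)=53
lo=2(19)+hi=5(51)=70
lo=2(19)+hi=4(48)=67

Yes: 19+48=67


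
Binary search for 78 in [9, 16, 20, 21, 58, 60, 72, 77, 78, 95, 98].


Step 1: lo=0, hi=10, mid=5, val=60
Step 2: lo=6, hi=10, mid=8, val=78

Found at index 8


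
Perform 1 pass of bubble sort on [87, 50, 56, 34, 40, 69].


Initial: [87, 50, 56, 34, 40, 69]
Pass 1: [50, 56, 34, 40, 69, 87] (5 swaps)

After 1 pass: [50, 56, 34, 40, 69, 87]


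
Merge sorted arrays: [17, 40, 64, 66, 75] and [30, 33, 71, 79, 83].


Take 17 from A
Take 30 from B
Take 33 from B
Take 40 from A
Take 64 from A
Take 66 from A
Take 71 from B
Take 75 from A

Merged: [17, 30, 33, 40, 64, 66, 71, 75, 79, 83]


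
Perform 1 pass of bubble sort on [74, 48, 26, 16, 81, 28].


Initial: [74, 48, 26, 16, 81, 28]
Pass 1: [48, 26, 16, 74, 28, 81] (4 swaps)

After 1 pass: [48, 26, 16, 74, 28, 81]


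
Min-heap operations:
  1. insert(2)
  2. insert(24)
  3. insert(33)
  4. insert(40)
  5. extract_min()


insert(2) -> [2]
insert(24) -> [2, 24]
insert(33) -> [2, 24, 33]
insert(40) -> [2, 24, 33, 40]
extract_min()->2, [24, 40, 33]

Final heap: [24, 40, 33]


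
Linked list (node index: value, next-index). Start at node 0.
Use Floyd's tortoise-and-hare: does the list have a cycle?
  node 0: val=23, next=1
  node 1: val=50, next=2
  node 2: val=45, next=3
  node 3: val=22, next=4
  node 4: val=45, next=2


Floyd's tortoise (slow, +1) and hare (fast, +2):
  init: slow=0, fast=0
  step 1: slow=1, fast=2
  step 2: slow=2, fast=4
  step 3: slow=3, fast=3
  slow == fast at node 3: cycle detected

Cycle: yes


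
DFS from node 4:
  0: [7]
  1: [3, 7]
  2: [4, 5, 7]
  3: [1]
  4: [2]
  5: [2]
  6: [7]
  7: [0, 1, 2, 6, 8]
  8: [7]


Visit 4, push [2]
Visit 2, push [7, 5]
Visit 5, push []
Visit 7, push [8, 6, 1, 0]
Visit 0, push []
Visit 1, push [3]
Visit 3, push []
Visit 6, push []
Visit 8, push []

DFS order: [4, 2, 5, 7, 0, 1, 3, 6, 8]


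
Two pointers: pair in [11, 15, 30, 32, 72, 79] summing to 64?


lo=0(11)+hi=5(79)=90
lo=0(11)+hi=4(72)=83
lo=0(11)+hi=3(32)=43
lo=1(15)+hi=3(32)=47
lo=2(30)+hi=3(32)=62

No pair found


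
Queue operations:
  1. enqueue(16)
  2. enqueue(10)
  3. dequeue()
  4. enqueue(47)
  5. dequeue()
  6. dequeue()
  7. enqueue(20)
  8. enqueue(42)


enqueue(16) -> [16]
enqueue(10) -> [16, 10]
dequeue()->16, [10]
enqueue(47) -> [10, 47]
dequeue()->10, [47]
dequeue()->47, []
enqueue(20) -> [20]
enqueue(42) -> [20, 42]

Final queue: [20, 42]
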